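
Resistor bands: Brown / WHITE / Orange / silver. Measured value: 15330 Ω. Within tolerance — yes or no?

no

Brown → 1 (first significant figure)
White → 9 (second significant figure)
Orange → ×10^3 multiplier
Silver → ±10% tolerance
19 × 1000 = 19000 Ω
Allowed range: 17100 Ω to 20900 Ω.
15330 Ω lies outside that range.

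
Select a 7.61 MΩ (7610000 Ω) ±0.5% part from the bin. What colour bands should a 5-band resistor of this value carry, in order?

violet, blue, brown, yellow, green

7610000 Ω = 761 × 10^4.
7 → violet
6 → blue
1 → brown
Multiplier 10^4 → yellow.
±0.5% tolerance → green.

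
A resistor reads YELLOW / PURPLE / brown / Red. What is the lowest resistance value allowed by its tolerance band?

460.6 Ω

Yellow → 4 (first significant figure)
Violet → 7 (second significant figure)
Brown → ×10 multiplier
Red → ±2% tolerance
47 × 10 = 470 Ω
Lowest = 470 × (1 − 2/100) = 460.6 Ω.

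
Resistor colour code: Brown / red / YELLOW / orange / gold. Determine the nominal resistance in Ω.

124000 Ω

Brown → 1 (first significant figure)
Red → 2 (second significant figure)
Yellow → 4 (third significant figure)
Orange → ×10^3 multiplier
124 × 1000 = 124000 Ω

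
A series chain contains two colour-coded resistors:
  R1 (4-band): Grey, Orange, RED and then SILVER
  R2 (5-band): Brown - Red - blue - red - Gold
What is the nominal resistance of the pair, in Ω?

20900 Ω

R1: grey, orange → 83; red ×10^2 → 8300 Ω.
R2: brown, red, blue → 126; red ×10^2 → 12600 Ω.
Series: 8300 + 12600 = 20900 Ω.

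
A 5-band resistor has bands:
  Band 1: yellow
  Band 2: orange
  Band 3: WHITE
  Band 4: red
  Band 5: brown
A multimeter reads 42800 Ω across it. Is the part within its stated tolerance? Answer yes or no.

Yellow → 4 (first significant figure)
Orange → 3 (second significant figure)
White → 9 (third significant figure)
Red → ×10^2 multiplier
Brown → ±1% tolerance
439 × 100 = 43900 Ω
Allowed range: 43461 Ω to 44339 Ω.
42800 Ω lies outside that range.

no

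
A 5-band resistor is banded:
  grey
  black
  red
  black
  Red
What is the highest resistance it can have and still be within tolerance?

818.04 Ω

Grey → 8 (first significant figure)
Black → 0 (second significant figure)
Red → 2 (third significant figure)
Black → ×1 multiplier
Red → ±2% tolerance
802 × 1 = 802 Ω
Highest = 802 × (1 + 2/100) = 818.04 Ω.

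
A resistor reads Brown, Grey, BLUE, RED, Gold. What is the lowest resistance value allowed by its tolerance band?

17670 Ω

Brown → 1 (first significant figure)
Grey → 8 (second significant figure)
Blue → 6 (third significant figure)
Red → ×10^2 multiplier
Gold → ±5% tolerance
186 × 100 = 18600 Ω
Lowest = 18600 × (1 − 5/100) = 17670 Ω.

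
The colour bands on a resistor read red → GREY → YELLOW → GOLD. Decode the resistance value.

Red → 2 (first significant figure)
Grey → 8 (second significant figure)
Yellow → ×10^4 multiplier
28 × 10000 = 280000 Ω

280000 Ω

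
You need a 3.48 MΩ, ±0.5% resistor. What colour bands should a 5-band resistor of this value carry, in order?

orange, yellow, grey, yellow, green

3480000 Ω = 348 × 10^4.
3 → orange
4 → yellow
8 → grey
Multiplier 10^4 → yellow.
±0.5% tolerance → green.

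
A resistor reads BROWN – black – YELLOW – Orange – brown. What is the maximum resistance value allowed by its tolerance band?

105040 Ω

Brown → 1 (first significant figure)
Black → 0 (second significant figure)
Yellow → 4 (third significant figure)
Orange → ×10^3 multiplier
Brown → ±1% tolerance
104 × 1000 = 104000 Ω
Maximum = 104000 × (1 + 1/100) = 105040 Ω.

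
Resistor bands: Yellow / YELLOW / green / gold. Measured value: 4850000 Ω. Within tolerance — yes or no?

no

Yellow → 4 (first significant figure)
Yellow → 4 (second significant figure)
Green → ×10^5 multiplier
Gold → ±5% tolerance
44 × 100000 = 4400000 Ω
Allowed range: 4180000 Ω to 4620000 Ω.
4850000 Ω lies outside that range.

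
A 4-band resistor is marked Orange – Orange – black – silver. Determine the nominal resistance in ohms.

33 Ω

Orange → 3 (first significant figure)
Orange → 3 (second significant figure)
Black → ×1 multiplier
33 × 1 = 33 Ω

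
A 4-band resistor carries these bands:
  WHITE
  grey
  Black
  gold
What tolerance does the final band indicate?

The last band, gold, is the tolerance band.
Gold corresponds to ±5%.

±5%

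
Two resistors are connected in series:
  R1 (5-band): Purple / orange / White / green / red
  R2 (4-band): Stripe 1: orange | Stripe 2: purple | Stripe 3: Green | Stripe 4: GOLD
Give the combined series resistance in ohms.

R1: violet, orange, white → 739; green ×10^5 → 73900000 Ω.
R2: orange, violet → 37; green ×10^5 → 3700000 Ω.
Series: 73900000 + 3700000 = 77600000 Ω.

77600000 Ω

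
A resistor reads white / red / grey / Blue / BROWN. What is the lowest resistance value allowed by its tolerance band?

White → 9 (first significant figure)
Red → 2 (second significant figure)
Grey → 8 (third significant figure)
Blue → ×10^6 multiplier
Brown → ±1% tolerance
928 × 1000000 = 928000000 Ω
Lowest = 928000000 × (1 − 1/100) = 918720000 Ω.

918720000 Ω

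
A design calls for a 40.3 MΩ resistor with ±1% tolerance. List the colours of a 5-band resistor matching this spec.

40300000 Ω = 403 × 10^5.
4 → yellow
0 → black
3 → orange
Multiplier 10^5 → green.
±1% tolerance → brown.

yellow, black, orange, green, brown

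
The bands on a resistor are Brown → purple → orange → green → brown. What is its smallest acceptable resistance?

17127000 Ω

Brown → 1 (first significant figure)
Violet → 7 (second significant figure)
Orange → 3 (third significant figure)
Green → ×10^5 multiplier
Brown → ±1% tolerance
173 × 100000 = 17300000 Ω
Smallest = 17300000 × (1 − 1/100) = 17127000 Ω.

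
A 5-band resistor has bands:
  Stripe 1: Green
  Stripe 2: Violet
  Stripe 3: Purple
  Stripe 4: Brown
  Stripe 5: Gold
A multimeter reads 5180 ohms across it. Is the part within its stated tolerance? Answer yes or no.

no

Green → 5 (first significant figure)
Violet → 7 (second significant figure)
Violet → 7 (third significant figure)
Brown → ×10 multiplier
Gold → ±5% tolerance
577 × 10 = 5770 Ω
Allowed range: 5481.5 Ω to 6058.5 Ω.
5180 ohms lies outside that range.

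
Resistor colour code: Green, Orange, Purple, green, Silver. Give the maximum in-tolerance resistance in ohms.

Green → 5 (first significant figure)
Orange → 3 (second significant figure)
Violet → 7 (third significant figure)
Green → ×10^5 multiplier
Silver → ±10% tolerance
537 × 100000 = 53700000 Ω
Maximum = 53700000 × (1 + 10/100) = 59070000 Ω.

59070000 Ω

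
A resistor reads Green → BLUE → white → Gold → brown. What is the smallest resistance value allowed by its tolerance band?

Green → 5 (first significant figure)
Blue → 6 (second significant figure)
White → 9 (third significant figure)
Gold → ×0.1 multiplier
Brown → ±1% tolerance
569 × 0.1 = 56.9 Ω
Smallest = 56.9 × (1 − 1/100) = 56.331 Ω.

56.331 Ω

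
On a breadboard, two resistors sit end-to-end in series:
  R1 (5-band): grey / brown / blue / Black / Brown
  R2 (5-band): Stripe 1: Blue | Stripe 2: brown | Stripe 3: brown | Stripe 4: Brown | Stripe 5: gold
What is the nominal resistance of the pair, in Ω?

R1: grey, brown, blue → 816; black ×1 → 816 Ω.
R2: blue, brown, brown → 611; brown ×10 → 6110 Ω.
Series: 816 + 6110 = 6926 Ω.

6926 Ω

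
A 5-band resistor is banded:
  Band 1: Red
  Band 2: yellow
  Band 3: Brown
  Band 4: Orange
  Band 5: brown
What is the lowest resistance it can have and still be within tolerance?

Red → 2 (first significant figure)
Yellow → 4 (second significant figure)
Brown → 1 (third significant figure)
Orange → ×10^3 multiplier
Brown → ±1% tolerance
241 × 1000 = 241000 Ω
Lowest = 241000 × (1 − 1/100) = 238590 Ω.

238590 Ω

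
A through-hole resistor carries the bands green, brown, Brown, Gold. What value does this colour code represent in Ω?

510 Ω

Green → 5 (first significant figure)
Brown → 1 (second significant figure)
Brown → ×10 multiplier
51 × 10 = 510 Ω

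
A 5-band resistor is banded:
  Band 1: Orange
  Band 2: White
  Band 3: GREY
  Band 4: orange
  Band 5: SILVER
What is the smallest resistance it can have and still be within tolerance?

358200 Ω

Orange → 3 (first significant figure)
White → 9 (second significant figure)
Grey → 8 (third significant figure)
Orange → ×10^3 multiplier
Silver → ±10% tolerance
398 × 1000 = 398000 Ω
Smallest = 398000 × (1 − 10/100) = 358200 Ω.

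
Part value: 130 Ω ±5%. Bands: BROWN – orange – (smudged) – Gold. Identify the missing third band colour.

130 Ω = 13 × 10^1.
The third band is the multiplier, 10^1, which is brown.

brown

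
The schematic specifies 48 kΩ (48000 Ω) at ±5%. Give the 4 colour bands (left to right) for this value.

yellow, grey, orange, gold

48000 Ω = 48 × 10^3.
4 → yellow
8 → grey
Multiplier 10^3 → orange.
±5% tolerance → gold.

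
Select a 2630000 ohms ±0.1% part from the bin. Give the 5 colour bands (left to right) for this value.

2630000 Ω = 263 × 10^4.
2 → red
6 → blue
3 → orange
Multiplier 10^4 → yellow.
±0.1% tolerance → violet.

red, blue, orange, yellow, violet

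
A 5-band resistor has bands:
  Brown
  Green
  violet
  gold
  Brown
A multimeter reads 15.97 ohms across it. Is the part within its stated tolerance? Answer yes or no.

Brown → 1 (first significant figure)
Green → 5 (second significant figure)
Violet → 7 (third significant figure)
Gold → ×0.1 multiplier
Brown → ±1% tolerance
157 × 0.1 = 15.7 Ω
Allowed range: 15.543 Ω to 15.857 Ω.
15.97 ohms lies outside that range.

no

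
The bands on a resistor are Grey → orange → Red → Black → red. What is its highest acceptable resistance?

848.64 Ω

Grey → 8 (first significant figure)
Orange → 3 (second significant figure)
Red → 2 (third significant figure)
Black → ×1 multiplier
Red → ±2% tolerance
832 × 1 = 832 Ω
Highest = 832 × (1 + 2/100) = 848.64 Ω.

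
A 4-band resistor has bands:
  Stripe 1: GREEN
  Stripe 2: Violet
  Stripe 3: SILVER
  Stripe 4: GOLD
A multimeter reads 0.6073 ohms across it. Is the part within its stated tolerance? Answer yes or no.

Green → 5 (first significant figure)
Violet → 7 (second significant figure)
Silver → ×0.01 multiplier
Gold → ±5% tolerance
57 × 0.01 = 0.57 Ω
Allowed range: 0.5415 Ω to 0.5985 Ω.
0.6073 ohms lies outside that range.

no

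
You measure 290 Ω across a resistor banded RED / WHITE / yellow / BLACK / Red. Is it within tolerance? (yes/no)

yes

Red → 2 (first significant figure)
White → 9 (second significant figure)
Yellow → 4 (third significant figure)
Black → ×1 multiplier
Red → ±2% tolerance
294 × 1 = 294 Ω
Allowed range: 288.12 Ω to 299.88 Ω.
290 Ω lies inside that range.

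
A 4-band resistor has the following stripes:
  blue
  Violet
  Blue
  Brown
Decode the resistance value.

Blue → 6 (first significant figure)
Violet → 7 (second significant figure)
Blue → ×10^6 multiplier
67 × 1000000 = 67000000 Ω

67000000 Ω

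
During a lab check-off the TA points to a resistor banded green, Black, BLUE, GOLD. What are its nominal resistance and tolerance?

Green → 5 (first significant figure)
Black → 0 (second significant figure)
Blue → ×10^6 multiplier
Gold → ±5% tolerance
50 × 1000000 = 50000000 Ω

50000000 Ω ±5%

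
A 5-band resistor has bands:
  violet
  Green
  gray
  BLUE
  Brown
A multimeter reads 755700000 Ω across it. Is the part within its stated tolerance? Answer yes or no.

yes

Violet → 7 (first significant figure)
Green → 5 (second significant figure)
Grey → 8 (third significant figure)
Blue → ×10^6 multiplier
Brown → ±1% tolerance
758 × 1000000 = 758000000 Ω
Allowed range: 750420000 Ω to 765580000 Ω.
755700000 Ω lies inside that range.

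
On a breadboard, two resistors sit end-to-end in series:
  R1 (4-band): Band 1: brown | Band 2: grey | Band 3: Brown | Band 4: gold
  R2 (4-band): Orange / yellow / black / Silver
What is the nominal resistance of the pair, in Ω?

R1: brown, grey → 18; brown ×10 → 180 Ω.
R2: orange, yellow → 34; black ×1 → 34 Ω.
Series: 180 + 34 = 214 Ω.

214 Ω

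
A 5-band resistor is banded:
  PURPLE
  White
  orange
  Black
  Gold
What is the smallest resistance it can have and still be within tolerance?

753.35 Ω

Violet → 7 (first significant figure)
White → 9 (second significant figure)
Orange → 3 (third significant figure)
Black → ×1 multiplier
Gold → ±5% tolerance
793 × 1 = 793 Ω
Smallest = 793 × (1 − 5/100) = 753.35 Ω.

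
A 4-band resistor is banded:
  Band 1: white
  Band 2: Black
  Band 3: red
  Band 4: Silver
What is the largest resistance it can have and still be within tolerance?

White → 9 (first significant figure)
Black → 0 (second significant figure)
Red → ×10^2 multiplier
Silver → ±10% tolerance
90 × 100 = 9000 Ω
Largest = 9000 × (1 + 10/100) = 9900 Ω.

9900 Ω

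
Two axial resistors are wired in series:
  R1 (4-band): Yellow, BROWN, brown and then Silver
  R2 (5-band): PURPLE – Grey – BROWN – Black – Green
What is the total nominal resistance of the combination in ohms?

1191 Ω

R1: yellow, brown → 41; brown ×10 → 410 Ω.
R2: violet, grey, brown → 781; black ×1 → 781 Ω.
Series: 410 + 781 = 1191 Ω.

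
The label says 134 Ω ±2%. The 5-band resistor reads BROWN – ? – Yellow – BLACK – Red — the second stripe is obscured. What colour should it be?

134 Ω = 134 × 10^0.
The second band gives digit 3 of the significand, and 3 is orange.

orange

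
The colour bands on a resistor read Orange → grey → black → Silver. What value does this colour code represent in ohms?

Orange → 3 (first significant figure)
Grey → 8 (second significant figure)
Black → ×1 multiplier
38 × 1 = 38 Ω

38 Ω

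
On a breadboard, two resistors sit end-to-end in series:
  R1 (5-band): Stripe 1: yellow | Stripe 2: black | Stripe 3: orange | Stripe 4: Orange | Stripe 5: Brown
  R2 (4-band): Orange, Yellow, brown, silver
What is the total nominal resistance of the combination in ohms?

R1: yellow, black, orange → 403; orange ×10^3 → 403000 Ω.
R2: orange, yellow → 34; brown ×10 → 340 Ω.
Series: 403000 + 340 = 403340 Ω.

403340 Ω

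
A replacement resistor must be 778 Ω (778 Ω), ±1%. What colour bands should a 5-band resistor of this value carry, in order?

778 Ω = 778 × 10^0.
7 → violet
7 → violet
8 → grey
Multiplier 10^0 → black.
±1% tolerance → brown.

violet, violet, grey, black, brown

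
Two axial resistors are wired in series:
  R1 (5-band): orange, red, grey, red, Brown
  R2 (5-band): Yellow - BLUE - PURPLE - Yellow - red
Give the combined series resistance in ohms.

R1: orange, red, grey → 328; red ×10^2 → 32800 Ω.
R2: yellow, blue, violet → 467; yellow ×10^4 → 4670000 Ω.
Series: 32800 + 4670000 = 4702800 Ω.

4702800 Ω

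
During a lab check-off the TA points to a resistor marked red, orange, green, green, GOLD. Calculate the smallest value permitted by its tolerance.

Red → 2 (first significant figure)
Orange → 3 (second significant figure)
Green → 5 (third significant figure)
Green → ×10^5 multiplier
Gold → ±5% tolerance
235 × 100000 = 23500000 Ω
Smallest = 23500000 × (1 − 5/100) = 22325000 Ω.

22325000 Ω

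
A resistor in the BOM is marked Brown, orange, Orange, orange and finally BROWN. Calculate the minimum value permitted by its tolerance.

Brown → 1 (first significant figure)
Orange → 3 (second significant figure)
Orange → 3 (third significant figure)
Orange → ×10^3 multiplier
Brown → ±1% tolerance
133 × 1000 = 133000 Ω
Minimum = 133000 × (1 − 1/100) = 131670 Ω.

131670 Ω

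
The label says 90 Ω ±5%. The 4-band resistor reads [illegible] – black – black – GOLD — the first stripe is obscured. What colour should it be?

white

90 Ω = 90 × 10^0.
The first band gives digit 9 of the significand, and 9 is white.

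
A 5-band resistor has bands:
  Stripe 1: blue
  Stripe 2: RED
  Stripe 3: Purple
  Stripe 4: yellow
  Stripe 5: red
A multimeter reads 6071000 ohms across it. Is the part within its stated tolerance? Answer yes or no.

no

Blue → 6 (first significant figure)
Red → 2 (second significant figure)
Violet → 7 (third significant figure)
Yellow → ×10^4 multiplier
Red → ±2% tolerance
627 × 10000 = 6270000 Ω
Allowed range: 6144600 Ω to 6395400 Ω.
6071000 ohms lies outside that range.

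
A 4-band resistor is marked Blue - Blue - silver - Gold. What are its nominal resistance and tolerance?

0.66 Ω ±5%

Blue → 6 (first significant figure)
Blue → 6 (second significant figure)
Silver → ×0.01 multiplier
Gold → ±5% tolerance
66 × 0.01 = 0.66 Ω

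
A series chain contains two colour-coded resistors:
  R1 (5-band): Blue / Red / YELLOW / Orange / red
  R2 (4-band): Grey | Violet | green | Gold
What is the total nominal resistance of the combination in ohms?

9324000 Ω

R1: blue, red, yellow → 624; orange ×10^3 → 624000 Ω.
R2: grey, violet → 87; green ×10^5 → 8700000 Ω.
Series: 624000 + 8700000 = 9324000 Ω.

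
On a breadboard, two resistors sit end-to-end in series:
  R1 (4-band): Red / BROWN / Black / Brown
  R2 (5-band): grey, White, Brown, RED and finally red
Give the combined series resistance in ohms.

R1: red, brown → 21; black ×1 → 21 Ω.
R2: grey, white, brown → 891; red ×10^2 → 89100 Ω.
Series: 21 + 89100 = 89121 Ω.

89121 Ω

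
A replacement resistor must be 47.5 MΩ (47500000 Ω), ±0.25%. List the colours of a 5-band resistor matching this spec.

yellow, violet, green, green, blue

47500000 Ω = 475 × 10^5.
4 → yellow
7 → violet
5 → green
Multiplier 10^5 → green.
±0.25% tolerance → blue.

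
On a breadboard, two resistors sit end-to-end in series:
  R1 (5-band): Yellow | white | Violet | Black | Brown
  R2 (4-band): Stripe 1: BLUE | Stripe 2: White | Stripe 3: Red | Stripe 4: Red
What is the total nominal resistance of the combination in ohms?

7397 Ω

R1: yellow, white, violet → 497; black ×1 → 497 Ω.
R2: blue, white → 69; red ×10^2 → 6900 Ω.
Series: 497 + 6900 = 7397 Ω.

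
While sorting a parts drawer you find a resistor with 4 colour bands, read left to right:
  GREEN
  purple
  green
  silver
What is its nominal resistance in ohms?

Green → 5 (first significant figure)
Violet → 7 (second significant figure)
Green → ×10^5 multiplier
57 × 100000 = 5700000 Ω

5700000 Ω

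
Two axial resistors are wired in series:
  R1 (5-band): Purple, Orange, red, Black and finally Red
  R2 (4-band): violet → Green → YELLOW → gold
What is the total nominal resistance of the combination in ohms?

R1: violet, orange, red → 732; black ×1 → 732 Ω.
R2: violet, green → 75; yellow ×10^4 → 750000 Ω.
Series: 732 + 750000 = 750732 Ω.

750732 Ω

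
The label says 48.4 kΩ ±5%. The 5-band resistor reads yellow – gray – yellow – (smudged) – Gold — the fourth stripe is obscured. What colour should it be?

48400 Ω = 484 × 10^2.
The fourth band is the multiplier, 10^2, which is red.

red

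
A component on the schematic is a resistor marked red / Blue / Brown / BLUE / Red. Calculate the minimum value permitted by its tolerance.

Red → 2 (first significant figure)
Blue → 6 (second significant figure)
Brown → 1 (third significant figure)
Blue → ×10^6 multiplier
Red → ±2% tolerance
261 × 1000000 = 261000000 Ω
Minimum = 261000000 × (1 − 2/100) = 255780000 Ω.

255780000 Ω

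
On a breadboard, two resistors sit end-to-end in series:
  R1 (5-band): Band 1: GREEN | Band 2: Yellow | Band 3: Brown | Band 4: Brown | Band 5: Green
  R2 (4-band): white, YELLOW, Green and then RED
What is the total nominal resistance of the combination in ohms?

R1: green, yellow, brown → 541; brown ×10 → 5410 Ω.
R2: white, yellow → 94; green ×10^5 → 9400000 Ω.
Series: 5410 + 9400000 = 9405410 Ω.

9405410 Ω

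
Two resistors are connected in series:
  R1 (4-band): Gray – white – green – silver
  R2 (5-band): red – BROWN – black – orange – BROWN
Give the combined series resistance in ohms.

R1: grey, white → 89; green ×10^5 → 8900000 Ω.
R2: red, brown, black → 210; orange ×10^3 → 210000 Ω.
Series: 8900000 + 210000 = 9110000 Ω.

9110000 Ω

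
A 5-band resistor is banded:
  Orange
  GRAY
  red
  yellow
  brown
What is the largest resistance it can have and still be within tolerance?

3858200 Ω

Orange → 3 (first significant figure)
Grey → 8 (second significant figure)
Red → 2 (third significant figure)
Yellow → ×10^4 multiplier
Brown → ±1% tolerance
382 × 10000 = 3820000 Ω
Largest = 3820000 × (1 + 1/100) = 3858200 Ω.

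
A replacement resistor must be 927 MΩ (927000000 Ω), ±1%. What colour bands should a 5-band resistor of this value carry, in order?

white, red, violet, blue, brown

927000000 Ω = 927 × 10^6.
9 → white
2 → red
7 → violet
Multiplier 10^6 → blue.
±1% tolerance → brown.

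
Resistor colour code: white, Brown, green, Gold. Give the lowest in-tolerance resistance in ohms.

White → 9 (first significant figure)
Brown → 1 (second significant figure)
Green → ×10^5 multiplier
Gold → ±5% tolerance
91 × 100000 = 9100000 Ω
Lowest = 9100000 × (1 − 5/100) = 8645000 Ω.

8645000 Ω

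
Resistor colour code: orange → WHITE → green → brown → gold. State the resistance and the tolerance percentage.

Orange → 3 (first significant figure)
White → 9 (second significant figure)
Green → 5 (third significant figure)
Brown → ×10 multiplier
Gold → ±5% tolerance
395 × 10 = 3950 Ω

3950 Ω ±5%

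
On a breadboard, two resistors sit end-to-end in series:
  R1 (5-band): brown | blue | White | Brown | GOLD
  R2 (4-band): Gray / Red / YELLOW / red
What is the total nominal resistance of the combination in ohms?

R1: brown, blue, white → 169; brown ×10 → 1690 Ω.
R2: grey, red → 82; yellow ×10^4 → 820000 Ω.
Series: 1690 + 820000 = 821690 Ω.

821690 Ω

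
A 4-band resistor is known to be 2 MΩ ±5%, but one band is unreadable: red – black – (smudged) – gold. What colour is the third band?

green

2000000 Ω = 20 × 10^5.
The third band is the multiplier, 10^5, which is green.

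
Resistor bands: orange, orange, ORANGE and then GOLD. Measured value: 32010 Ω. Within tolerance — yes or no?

yes

Orange → 3 (first significant figure)
Orange → 3 (second significant figure)
Orange → ×10^3 multiplier
Gold → ±5% tolerance
33 × 1000 = 33000 Ω
Allowed range: 31350 Ω to 34650 Ω.
32010 Ω lies inside that range.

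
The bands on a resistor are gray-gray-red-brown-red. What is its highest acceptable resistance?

Grey → 8 (first significant figure)
Grey → 8 (second significant figure)
Red → 2 (third significant figure)
Brown → ×10 multiplier
Red → ±2% tolerance
882 × 10 = 8820 Ω
Highest = 8820 × (1 + 2/100) = 8996.4 Ω.

8996.4 Ω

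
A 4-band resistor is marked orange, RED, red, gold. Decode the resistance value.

3200 Ω

Orange → 3 (first significant figure)
Red → 2 (second significant figure)
Red → ×10^2 multiplier
32 × 100 = 3200 Ω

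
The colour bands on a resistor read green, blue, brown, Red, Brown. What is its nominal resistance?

56100 Ω

Green → 5 (first significant figure)
Blue → 6 (second significant figure)
Brown → 1 (third significant figure)
Red → ×10^2 multiplier
561 × 100 = 56100 Ω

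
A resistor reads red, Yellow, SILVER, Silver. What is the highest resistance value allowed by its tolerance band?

Red → 2 (first significant figure)
Yellow → 4 (second significant figure)
Silver → ×0.01 multiplier
Silver → ±10% tolerance
24 × 0.01 = 0.24 Ω
Highest = 0.24 × (1 + 10/100) = 0.264 Ω.

0.264 Ω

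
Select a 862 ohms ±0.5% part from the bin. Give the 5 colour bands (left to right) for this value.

grey, blue, red, black, green

862 Ω = 862 × 10^0.
8 → grey
6 → blue
2 → red
Multiplier 10^0 → black.
±0.5% tolerance → green.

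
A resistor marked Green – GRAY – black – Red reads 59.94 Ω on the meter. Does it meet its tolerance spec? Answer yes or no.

no

Green → 5 (first significant figure)
Grey → 8 (second significant figure)
Black → ×1 multiplier
Red → ±2% tolerance
58 × 1 = 58 Ω
Allowed range: 56.84 Ω to 59.16 Ω.
59.94 Ω lies outside that range.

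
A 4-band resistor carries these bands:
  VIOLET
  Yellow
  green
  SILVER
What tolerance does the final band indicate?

±10%

The last band, silver, is the tolerance band.
Silver corresponds to ±10%.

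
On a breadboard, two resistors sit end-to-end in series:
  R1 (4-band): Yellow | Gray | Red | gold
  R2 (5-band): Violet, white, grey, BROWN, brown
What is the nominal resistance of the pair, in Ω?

R1: yellow, grey → 48; red ×10^2 → 4800 Ω.
R2: violet, white, grey → 798; brown ×10 → 7980 Ω.
Series: 4800 + 7980 = 12780 Ω.

12780 Ω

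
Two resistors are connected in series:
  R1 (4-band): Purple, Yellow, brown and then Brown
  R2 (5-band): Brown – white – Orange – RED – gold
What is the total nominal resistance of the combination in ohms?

R1: violet, yellow → 74; brown ×10 → 740 Ω.
R2: brown, white, orange → 193; red ×10^2 → 19300 Ω.
Series: 740 + 19300 = 20040 Ω.

20040 Ω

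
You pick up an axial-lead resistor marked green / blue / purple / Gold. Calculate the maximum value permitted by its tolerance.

588000000 Ω

Green → 5 (first significant figure)
Blue → 6 (second significant figure)
Violet → ×10^7 multiplier
Gold → ±5% tolerance
56 × 10000000 = 560000000 Ω
Maximum = 560000000 × (1 + 5/100) = 588000000 Ω.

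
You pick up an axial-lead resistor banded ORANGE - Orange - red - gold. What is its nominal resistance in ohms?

Orange → 3 (first significant figure)
Orange → 3 (second significant figure)
Red → ×10^2 multiplier
33 × 100 = 3300 Ω

3300 Ω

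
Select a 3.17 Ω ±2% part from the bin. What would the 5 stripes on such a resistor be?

orange, brown, violet, silver, red

3.17 Ω = 317 × 10^-2.
3 → orange
1 → brown
7 → violet
Multiplier 10^-2 → silver.
±2% tolerance → red.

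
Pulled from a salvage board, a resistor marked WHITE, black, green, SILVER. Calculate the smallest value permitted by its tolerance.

White → 9 (first significant figure)
Black → 0 (second significant figure)
Green → ×10^5 multiplier
Silver → ±10% tolerance
90 × 100000 = 9000000 Ω
Smallest = 9000000 × (1 − 10/100) = 8100000 Ω.

8100000 Ω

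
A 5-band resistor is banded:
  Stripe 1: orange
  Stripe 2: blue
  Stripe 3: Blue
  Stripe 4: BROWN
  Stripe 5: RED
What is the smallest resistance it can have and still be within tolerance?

3586.8 Ω

Orange → 3 (first significant figure)
Blue → 6 (second significant figure)
Blue → 6 (third significant figure)
Brown → ×10 multiplier
Red → ±2% tolerance
366 × 10 = 3660 Ω
Smallest = 3660 × (1 − 2/100) = 3586.8 Ω.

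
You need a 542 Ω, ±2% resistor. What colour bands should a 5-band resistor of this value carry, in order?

green, yellow, red, black, red

542 Ω = 542 × 10^0.
5 → green
4 → yellow
2 → red
Multiplier 10^0 → black.
±2% tolerance → red.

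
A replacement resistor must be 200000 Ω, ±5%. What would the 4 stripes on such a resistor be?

200000 Ω = 20 × 10^4.
2 → red
0 → black
Multiplier 10^4 → yellow.
±5% tolerance → gold.

red, black, yellow, gold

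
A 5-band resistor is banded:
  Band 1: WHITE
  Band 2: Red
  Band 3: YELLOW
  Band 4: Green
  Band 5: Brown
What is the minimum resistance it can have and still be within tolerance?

White → 9 (first significant figure)
Red → 2 (second significant figure)
Yellow → 4 (third significant figure)
Green → ×10^5 multiplier
Brown → ±1% tolerance
924 × 100000 = 92400000 Ω
Minimum = 92400000 × (1 − 1/100) = 91476000 Ω.

91476000 Ω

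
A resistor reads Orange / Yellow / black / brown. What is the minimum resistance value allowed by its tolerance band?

Orange → 3 (first significant figure)
Yellow → 4 (second significant figure)
Black → ×1 multiplier
Brown → ±1% tolerance
34 × 1 = 34 Ω
Minimum = 34 × (1 − 1/100) = 33.66 Ω.

33.66 Ω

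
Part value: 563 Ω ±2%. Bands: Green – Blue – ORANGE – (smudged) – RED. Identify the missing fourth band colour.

black

563 Ω = 563 × 10^0.
The fourth band is the multiplier, 10^0, which is black.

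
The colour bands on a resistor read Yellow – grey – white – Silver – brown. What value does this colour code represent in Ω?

Yellow → 4 (first significant figure)
Grey → 8 (second significant figure)
White → 9 (third significant figure)
Silver → ×0.01 multiplier
489 × 0.01 = 4.89 Ω

4.89 Ω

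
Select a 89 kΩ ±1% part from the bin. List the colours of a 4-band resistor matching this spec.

89000 Ω = 89 × 10^3.
8 → grey
9 → white
Multiplier 10^3 → orange.
±1% tolerance → brown.

grey, white, orange, brown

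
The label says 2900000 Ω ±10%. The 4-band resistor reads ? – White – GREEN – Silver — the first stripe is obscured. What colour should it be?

red

2900000 Ω = 29 × 10^5.
The first band gives digit 2 of the significand, and 2 is red.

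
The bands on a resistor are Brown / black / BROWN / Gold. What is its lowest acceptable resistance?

Brown → 1 (first significant figure)
Black → 0 (second significant figure)
Brown → ×10 multiplier
Gold → ±5% tolerance
10 × 10 = 100 Ω
Lowest = 100 × (1 − 5/100) = 95 Ω.

95 Ω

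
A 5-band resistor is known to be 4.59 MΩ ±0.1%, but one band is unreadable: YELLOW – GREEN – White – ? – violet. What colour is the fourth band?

4590000 Ω = 459 × 10^4.
The fourth band is the multiplier, 10^4, which is yellow.

yellow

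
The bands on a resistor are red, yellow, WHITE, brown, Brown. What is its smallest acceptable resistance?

Red → 2 (first significant figure)
Yellow → 4 (second significant figure)
White → 9 (third significant figure)
Brown → ×10 multiplier
Brown → ±1% tolerance
249 × 10 = 2490 Ω
Smallest = 2490 × (1 − 1/100) = 2465.1 Ω.

2465.1 Ω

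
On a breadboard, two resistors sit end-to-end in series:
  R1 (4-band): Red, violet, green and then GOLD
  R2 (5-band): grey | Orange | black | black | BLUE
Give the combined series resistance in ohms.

2700830 Ω

R1: red, violet → 27; green ×10^5 → 2700000 Ω.
R2: grey, orange, black → 830; black ×1 → 830 Ω.
Series: 2700000 + 830 = 2700830 Ω.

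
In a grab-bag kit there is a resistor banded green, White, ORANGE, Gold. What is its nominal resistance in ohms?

59000 Ω

Green → 5 (first significant figure)
White → 9 (second significant figure)
Orange → ×10^3 multiplier
59 × 1000 = 59000 Ω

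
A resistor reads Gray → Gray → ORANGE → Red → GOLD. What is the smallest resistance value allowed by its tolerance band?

83885 Ω

Grey → 8 (first significant figure)
Grey → 8 (second significant figure)
Orange → 3 (third significant figure)
Red → ×10^2 multiplier
Gold → ±5% tolerance
883 × 100 = 88300 Ω
Smallest = 88300 × (1 − 5/100) = 83885 Ω.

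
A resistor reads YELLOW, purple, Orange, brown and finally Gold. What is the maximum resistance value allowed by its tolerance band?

Yellow → 4 (first significant figure)
Violet → 7 (second significant figure)
Orange → 3 (third significant figure)
Brown → ×10 multiplier
Gold → ±5% tolerance
473 × 10 = 4730 Ω
Maximum = 4730 × (1 + 5/100) = 4966.5 Ω.

4966.5 Ω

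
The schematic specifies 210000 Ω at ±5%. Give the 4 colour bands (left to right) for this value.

red, brown, yellow, gold

210000 Ω = 21 × 10^4.
2 → red
1 → brown
Multiplier 10^4 → yellow.
±5% tolerance → gold.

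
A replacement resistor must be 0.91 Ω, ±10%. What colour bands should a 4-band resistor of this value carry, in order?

0.91 Ω = 91 × 10^-2.
9 → white
1 → brown
Multiplier 10^-2 → silver.
±10% tolerance → silver.

white, brown, silver, silver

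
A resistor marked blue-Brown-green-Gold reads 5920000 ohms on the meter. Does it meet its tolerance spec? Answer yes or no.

Blue → 6 (first significant figure)
Brown → 1 (second significant figure)
Green → ×10^5 multiplier
Gold → ±5% tolerance
61 × 100000 = 6100000 Ω
Allowed range: 5795000 Ω to 6405000 Ω.
5920000 ohms lies inside that range.

yes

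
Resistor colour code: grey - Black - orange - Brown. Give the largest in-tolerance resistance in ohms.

Grey → 8 (first significant figure)
Black → 0 (second significant figure)
Orange → ×10^3 multiplier
Brown → ±1% tolerance
80 × 1000 = 80000 Ω
Largest = 80000 × (1 + 1/100) = 80800 Ω.

80800 Ω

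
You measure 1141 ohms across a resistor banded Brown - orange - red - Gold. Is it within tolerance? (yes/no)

no

Brown → 1 (first significant figure)
Orange → 3 (second significant figure)
Red → ×10^2 multiplier
Gold → ±5% tolerance
13 × 100 = 1300 Ω
Allowed range: 1235 Ω to 1365 Ω.
1141 ohms lies outside that range.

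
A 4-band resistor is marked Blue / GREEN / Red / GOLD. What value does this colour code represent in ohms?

6500 Ω

Blue → 6 (first significant figure)
Green → 5 (second significant figure)
Red → ×10^2 multiplier
65 × 100 = 6500 Ω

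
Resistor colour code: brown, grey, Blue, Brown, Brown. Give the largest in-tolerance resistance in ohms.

1878.6 Ω

Brown → 1 (first significant figure)
Grey → 8 (second significant figure)
Blue → 6 (third significant figure)
Brown → ×10 multiplier
Brown → ±1% tolerance
186 × 10 = 1860 Ω
Largest = 1860 × (1 + 1/100) = 1878.6 Ω.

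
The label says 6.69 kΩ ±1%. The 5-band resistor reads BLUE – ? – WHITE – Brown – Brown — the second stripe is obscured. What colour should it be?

6690 Ω = 669 × 10^1.
The second band gives digit 6 of the significand, and 6 is blue.

blue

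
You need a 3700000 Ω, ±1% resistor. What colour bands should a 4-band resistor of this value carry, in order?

orange, violet, green, brown

3700000 Ω = 37 × 10^5.
3 → orange
7 → violet
Multiplier 10^5 → green.
±1% tolerance → brown.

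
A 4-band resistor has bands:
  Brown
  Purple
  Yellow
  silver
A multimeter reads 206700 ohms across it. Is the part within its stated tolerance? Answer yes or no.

no

Brown → 1 (first significant figure)
Violet → 7 (second significant figure)
Yellow → ×10^4 multiplier
Silver → ±10% tolerance
17 × 10000 = 170000 Ω
Allowed range: 153000 Ω to 187000 Ω.
206700 ohms lies outside that range.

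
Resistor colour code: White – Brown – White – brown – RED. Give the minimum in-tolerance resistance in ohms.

White → 9 (first significant figure)
Brown → 1 (second significant figure)
White → 9 (third significant figure)
Brown → ×10 multiplier
Red → ±2% tolerance
919 × 10 = 9190 Ω
Minimum = 9190 × (1 − 2/100) = 9006.2 Ω.

9006.2 Ω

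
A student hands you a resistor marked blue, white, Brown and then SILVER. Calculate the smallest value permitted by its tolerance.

621 Ω

Blue → 6 (first significant figure)
White → 9 (second significant figure)
Brown → ×10 multiplier
Silver → ±10% tolerance
69 × 10 = 690 Ω
Smallest = 690 × (1 − 10/100) = 621 Ω.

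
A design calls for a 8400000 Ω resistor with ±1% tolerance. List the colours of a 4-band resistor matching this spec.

8400000 Ω = 84 × 10^5.
8 → grey
4 → yellow
Multiplier 10^5 → green.
±1% tolerance → brown.

grey, yellow, green, brown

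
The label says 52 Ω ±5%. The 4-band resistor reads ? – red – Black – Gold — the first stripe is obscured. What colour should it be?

green

52 Ω = 52 × 10^0.
The first band gives digit 5 of the significand, and 5 is green.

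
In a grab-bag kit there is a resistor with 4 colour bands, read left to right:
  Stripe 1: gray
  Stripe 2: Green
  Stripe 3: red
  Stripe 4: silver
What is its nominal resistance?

Grey → 8 (first significant figure)
Green → 5 (second significant figure)
Red → ×10^2 multiplier
85 × 100 = 8500 Ω

8500 Ω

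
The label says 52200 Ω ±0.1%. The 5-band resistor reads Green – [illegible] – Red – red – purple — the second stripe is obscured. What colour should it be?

red

52200 Ω = 522 × 10^2.
The second band gives digit 2 of the significand, and 2 is red.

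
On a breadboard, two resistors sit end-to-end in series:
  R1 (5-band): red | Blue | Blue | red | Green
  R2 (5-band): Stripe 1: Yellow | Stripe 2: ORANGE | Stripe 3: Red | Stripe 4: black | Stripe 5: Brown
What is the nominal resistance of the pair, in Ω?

R1: red, blue, blue → 266; red ×10^2 → 26600 Ω.
R2: yellow, orange, red → 432; black ×1 → 432 Ω.
Series: 26600 + 432 = 27032 Ω.

27032 Ω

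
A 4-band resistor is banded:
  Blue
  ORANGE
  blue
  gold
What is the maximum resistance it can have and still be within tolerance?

Blue → 6 (first significant figure)
Orange → 3 (second significant figure)
Blue → ×10^6 multiplier
Gold → ±5% tolerance
63 × 1000000 = 63000000 Ω
Maximum = 63000000 × (1 + 5/100) = 66150000 Ω.

66150000 Ω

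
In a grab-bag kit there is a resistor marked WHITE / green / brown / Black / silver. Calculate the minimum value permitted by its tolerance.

855.9 Ω

White → 9 (first significant figure)
Green → 5 (second significant figure)
Brown → 1 (third significant figure)
Black → ×1 multiplier
Silver → ±10% tolerance
951 × 1 = 951 Ω
Minimum = 951 × (1 − 10/100) = 855.9 Ω.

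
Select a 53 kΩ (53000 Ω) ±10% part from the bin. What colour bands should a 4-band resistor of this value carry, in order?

53000 Ω = 53 × 10^3.
5 → green
3 → orange
Multiplier 10^3 → orange.
±10% tolerance → silver.

green, orange, orange, silver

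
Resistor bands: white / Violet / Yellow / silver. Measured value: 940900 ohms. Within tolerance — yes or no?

yes

White → 9 (first significant figure)
Violet → 7 (second significant figure)
Yellow → ×10^4 multiplier
Silver → ±10% tolerance
97 × 10000 = 970000 Ω
Allowed range: 873000 Ω to 1067000 Ω.
940900 ohms lies inside that range.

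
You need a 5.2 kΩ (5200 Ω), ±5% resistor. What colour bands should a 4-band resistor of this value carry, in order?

5200 Ω = 52 × 10^2.
5 → green
2 → red
Multiplier 10^2 → red.
±5% tolerance → gold.

green, red, red, gold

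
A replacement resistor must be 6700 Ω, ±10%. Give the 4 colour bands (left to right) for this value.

blue, violet, red, silver

6700 Ω = 67 × 10^2.
6 → blue
7 → violet
Multiplier 10^2 → red.
±10% tolerance → silver.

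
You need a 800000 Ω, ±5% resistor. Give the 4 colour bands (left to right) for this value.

grey, black, yellow, gold

800000 Ω = 80 × 10^4.
8 → grey
0 → black
Multiplier 10^4 → yellow.
±5% tolerance → gold.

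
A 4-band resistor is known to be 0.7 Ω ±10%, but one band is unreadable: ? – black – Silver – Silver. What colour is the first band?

violet

0.7 Ω = 70 × 10^-2.
The first band gives digit 7 of the significand, and 7 is violet.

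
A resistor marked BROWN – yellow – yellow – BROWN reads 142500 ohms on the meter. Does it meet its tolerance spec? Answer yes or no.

Brown → 1 (first significant figure)
Yellow → 4 (second significant figure)
Yellow → ×10^4 multiplier
Brown → ±1% tolerance
14 × 10000 = 140000 Ω
Allowed range: 138600 Ω to 141400 Ω.
142500 ohms lies outside that range.

no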